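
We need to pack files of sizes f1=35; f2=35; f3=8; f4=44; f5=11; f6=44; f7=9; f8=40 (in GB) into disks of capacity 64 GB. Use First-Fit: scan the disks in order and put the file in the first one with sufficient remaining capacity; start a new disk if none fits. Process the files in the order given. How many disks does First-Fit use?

5

disk 1: place f1 (35 GB), 29 GB left
disk 2: place f2 (35 GB), 29 GB left
disk 1: place f3 (8 GB), 21 GB left
disk 3: place f4 (44 GB), 20 GB left
disk 1: place f5 (11 GB), 10 GB left
disk 4: place f6 (44 GB), 20 GB left
disk 1: place f7 (9 GB), 1 GB left
disk 5: place f8 (40 GB), 24 GB left
Final disks: [35,8,11,9] [35] [44] [44] [40].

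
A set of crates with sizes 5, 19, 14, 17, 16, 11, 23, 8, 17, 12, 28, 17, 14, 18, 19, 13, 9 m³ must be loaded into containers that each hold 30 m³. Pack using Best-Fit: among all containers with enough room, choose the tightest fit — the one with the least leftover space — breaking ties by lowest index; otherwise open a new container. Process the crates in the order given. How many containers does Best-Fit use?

10

Put 5 m³ in container 1; 25 m³ remain.
Put 19 m³ in container 1; 6 m³ remain.
Put 14 m³ in container 2; 16 m³ remain.
Put 17 m³ in container 3; 13 m³ remain.
Put 16 m³ in container 2; 0 m³ remain.
Put 11 m³ in container 3; 2 m³ remain.
Put 23 m³ in container 4; 7 m³ remain.
Put 8 m³ in container 5; 22 m³ remain.
Put 17 m³ in container 5; 5 m³ remain.
Put 12 m³ in container 6; 18 m³ remain.
Put 28 m³ in container 7; 2 m³ remain.
Put 17 m³ in container 6; 1 m³ remain.
Put 14 m³ in container 8; 16 m³ remain.
Put 18 m³ in container 9; 12 m³ remain.
Put 19 m³ in container 10; 11 m³ remain.
Put 13 m³ in container 8; 3 m³ remain.
Put 9 m³ in container 10; 2 m³ remain.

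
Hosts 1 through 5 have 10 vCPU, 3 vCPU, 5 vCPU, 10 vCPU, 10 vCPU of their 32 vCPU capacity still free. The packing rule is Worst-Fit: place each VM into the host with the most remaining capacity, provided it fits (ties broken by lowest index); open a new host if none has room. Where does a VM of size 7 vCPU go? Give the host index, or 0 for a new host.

Hosts with room: host 1 (10 vCPU), host 4 (10 vCPU), host 5 (10 vCPU).
Most room is host 1 with 10 vCPU free.

1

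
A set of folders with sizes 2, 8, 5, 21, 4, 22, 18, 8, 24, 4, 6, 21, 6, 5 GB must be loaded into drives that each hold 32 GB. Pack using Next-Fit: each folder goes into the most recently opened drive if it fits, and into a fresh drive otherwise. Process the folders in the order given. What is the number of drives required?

Put 2 GB in drive 1; 30 GB remain.
Put 8 GB in drive 1; 22 GB remain.
Put 5 GB in drive 1; 17 GB remain.
Put 21 GB in drive 2; 11 GB remain.
Put 4 GB in drive 2; 7 GB remain.
Put 22 GB in drive 3; 10 GB remain.
Put 18 GB in drive 4; 14 GB remain.
Put 8 GB in drive 4; 6 GB remain.
Put 24 GB in drive 5; 8 GB remain.
Put 4 GB in drive 5; 4 GB remain.
Put 6 GB in drive 6; 26 GB remain.
Put 21 GB in drive 6; 5 GB remain.
Put 6 GB in drive 7; 26 GB remain.
Put 5 GB in drive 7; 21 GB remain.

7 drives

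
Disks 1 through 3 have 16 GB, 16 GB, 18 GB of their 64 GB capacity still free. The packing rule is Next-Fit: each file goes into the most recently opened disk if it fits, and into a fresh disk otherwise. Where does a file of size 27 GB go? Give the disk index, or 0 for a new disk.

0

Next-Fit only looks at disk 3, which has 18 GB free.
27 GB does not fit, so a new disk is opened.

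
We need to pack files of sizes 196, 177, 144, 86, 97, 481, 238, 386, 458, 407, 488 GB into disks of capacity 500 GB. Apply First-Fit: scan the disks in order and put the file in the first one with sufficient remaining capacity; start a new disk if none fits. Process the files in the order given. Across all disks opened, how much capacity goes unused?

342

196 GB → disk 1 (remaining 304 GB)
177 GB → disk 1 (remaining 127 GB)
144 GB → disk 2 (remaining 356 GB)
86 GB → disk 1 (remaining 41 GB)
97 GB → disk 2 (remaining 259 GB)
481 GB → disk 3 (remaining 19 GB)
238 GB → disk 2 (remaining 21 GB)
386 GB → disk 4 (remaining 114 GB)
458 GB → disk 5 (remaining 42 GB)
407 GB → disk 6 (remaining 93 GB)
488 GB → disk 7 (remaining 12 GB)
7 disks × 500 GB = 3500 GB; used 3158 GB; unused 342 GB.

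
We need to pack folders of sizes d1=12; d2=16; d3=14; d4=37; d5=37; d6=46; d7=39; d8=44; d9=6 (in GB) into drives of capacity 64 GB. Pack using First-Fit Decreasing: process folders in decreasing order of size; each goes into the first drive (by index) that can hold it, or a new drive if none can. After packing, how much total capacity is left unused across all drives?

Sorted descending: 46, 44, 39, 37, 37, 16, 14, 12, 6.
46 GB → drive 1 (remaining 18 GB)
44 GB → drive 2 (remaining 20 GB)
39 GB → drive 3 (remaining 25 GB)
37 GB → drive 4 (remaining 27 GB)
37 GB → drive 5 (remaining 27 GB)
16 GB → drive 1 (remaining 2 GB)
14 GB → drive 2 (remaining 6 GB)
12 GB → drive 3 (remaining 13 GB)
6 GB → drive 2 (remaining 0 GB)
5 drives × 64 GB = 320 GB; used 251 GB; unused 69 GB.

69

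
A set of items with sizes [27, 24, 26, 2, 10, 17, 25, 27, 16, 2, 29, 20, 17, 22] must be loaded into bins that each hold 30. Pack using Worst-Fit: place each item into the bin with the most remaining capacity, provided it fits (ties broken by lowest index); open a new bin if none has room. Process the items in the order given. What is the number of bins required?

27 → bin 1 (remaining 3)
24 → bin 2 (remaining 6)
26 → bin 3 (remaining 4)
2 → bin 2 (remaining 4)
10 → bin 4 (remaining 20)
17 → bin 4 (remaining 3)
25 → bin 5 (remaining 5)
27 → bin 6 (remaining 3)
16 → bin 7 (remaining 14)
2 → bin 7 (remaining 12)
29 → bin 8 (remaining 1)
20 → bin 9 (remaining 10)
17 → bin 10 (remaining 13)
22 → bin 11 (remaining 8)
Final bins: [27] [24,2] [26] [10,17] [25] [27] [16,2] [29] [20] [17] [22].

11 bins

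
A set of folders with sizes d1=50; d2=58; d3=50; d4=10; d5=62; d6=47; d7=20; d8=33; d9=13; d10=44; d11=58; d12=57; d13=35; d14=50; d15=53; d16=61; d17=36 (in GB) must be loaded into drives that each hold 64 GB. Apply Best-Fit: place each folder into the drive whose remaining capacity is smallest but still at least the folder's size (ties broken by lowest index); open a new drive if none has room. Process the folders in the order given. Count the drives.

Put d1 (50 GB) in drive 1; 14 GB remain.
Put d2 (58 GB) in drive 2; 6 GB remain.
Put d3 (50 GB) in drive 3; 14 GB remain.
Put d4 (10 GB) in drive 1; 4 GB remain.
Put d5 (62 GB) in drive 4; 2 GB remain.
Put d6 (47 GB) in drive 5; 17 GB remain.
Put d7 (20 GB) in drive 6; 44 GB remain.
Put d8 (33 GB) in drive 6; 11 GB remain.
Put d9 (13 GB) in drive 3; 1 GB remain.
Put d10 (44 GB) in drive 7; 20 GB remain.
Put d11 (58 GB) in drive 8; 6 GB remain.
Put d12 (57 GB) in drive 9; 7 GB remain.
Put d13 (35 GB) in drive 10; 29 GB remain.
Put d14 (50 GB) in drive 11; 14 GB remain.
Put d15 (53 GB) in drive 12; 11 GB remain.
Put d16 (61 GB) in drive 13; 3 GB remain.
Put d17 (36 GB) in drive 14; 28 GB remain.

14 drives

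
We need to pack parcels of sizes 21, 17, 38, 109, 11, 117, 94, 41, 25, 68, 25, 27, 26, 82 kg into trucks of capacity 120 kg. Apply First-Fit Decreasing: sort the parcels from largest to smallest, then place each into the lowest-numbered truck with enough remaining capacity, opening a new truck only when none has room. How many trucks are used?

Sorted descending: 117, 109, 94, 82, 68, 41, 38, 27, 26, 25, 25, 21, 17, 11.
117 kg → truck 1 (remaining 3 kg)
109 kg → truck 2 (remaining 11 kg)
94 kg → truck 3 (remaining 26 kg)
82 kg → truck 4 (remaining 38 kg)
68 kg → truck 5 (remaining 52 kg)
41 kg → truck 5 (remaining 11 kg)
38 kg → truck 4 (remaining 0 kg)
27 kg → truck 6 (remaining 93 kg)
26 kg → truck 3 (remaining 0 kg)
25 kg → truck 6 (remaining 68 kg)
25 kg → truck 6 (remaining 43 kg)
21 kg → truck 6 (remaining 22 kg)
17 kg → truck 6 (remaining 5 kg)
11 kg → truck 2 (remaining 0 kg)
Final trucks: [117] [109,11] [94,26] [82,38] [68,41] [27,25,25,21,17].

6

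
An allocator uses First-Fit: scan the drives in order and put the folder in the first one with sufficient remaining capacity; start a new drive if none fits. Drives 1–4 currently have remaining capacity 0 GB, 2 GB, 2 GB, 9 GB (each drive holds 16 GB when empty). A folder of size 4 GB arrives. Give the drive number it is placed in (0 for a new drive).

4

Drives with room: drive 4 (9 GB).
The first with room is drive 4.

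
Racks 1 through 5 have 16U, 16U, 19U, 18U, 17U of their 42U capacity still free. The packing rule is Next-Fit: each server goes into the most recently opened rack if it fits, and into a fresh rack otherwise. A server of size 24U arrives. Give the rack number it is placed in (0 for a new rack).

Next-Fit only looks at rack 5, which has 17U free.
24U does not fit, so a new rack is opened.

0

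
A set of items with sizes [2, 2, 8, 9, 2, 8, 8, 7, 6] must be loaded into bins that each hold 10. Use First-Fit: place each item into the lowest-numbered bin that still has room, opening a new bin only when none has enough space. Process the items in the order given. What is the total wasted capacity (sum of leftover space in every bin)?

2 → bin 1 (remaining 8)
2 → bin 1 (remaining 6)
8 → bin 2 (remaining 2)
9 → bin 3 (remaining 1)
2 → bin 1 (remaining 4)
8 → bin 4 (remaining 2)
8 → bin 5 (remaining 2)
7 → bin 6 (remaining 3)
6 → bin 7 (remaining 4)
7 bins × 10 = 70; used 52; unused 18.

18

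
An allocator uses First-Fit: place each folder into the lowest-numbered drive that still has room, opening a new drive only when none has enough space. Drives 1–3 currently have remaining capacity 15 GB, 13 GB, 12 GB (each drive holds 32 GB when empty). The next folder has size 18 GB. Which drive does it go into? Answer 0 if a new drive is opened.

No drive has ≥ 18 GB free, so a new drive is opened.

0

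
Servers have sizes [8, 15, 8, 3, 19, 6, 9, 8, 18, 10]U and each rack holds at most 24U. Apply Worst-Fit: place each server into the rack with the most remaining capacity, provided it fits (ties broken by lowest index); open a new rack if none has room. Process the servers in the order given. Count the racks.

6

rack 1: place 8U, 16U left
rack 1: place 15U, 1U left
rack 2: place 8U, 16U left
rack 2: place 3U, 13U left
rack 3: place 19U, 5U left
rack 2: place 6U, 7U left
rack 4: place 9U, 15U left
rack 4: place 8U, 7U left
rack 5: place 18U, 6U left
rack 6: place 10U, 14U left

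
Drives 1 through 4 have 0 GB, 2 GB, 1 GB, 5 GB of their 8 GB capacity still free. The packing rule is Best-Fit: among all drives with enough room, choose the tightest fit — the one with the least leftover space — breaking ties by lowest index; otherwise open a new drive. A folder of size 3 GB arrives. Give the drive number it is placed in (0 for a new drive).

Drives with room: drive 4 (5 GB).
Tightest fit is drive 4 with 5 GB free.

4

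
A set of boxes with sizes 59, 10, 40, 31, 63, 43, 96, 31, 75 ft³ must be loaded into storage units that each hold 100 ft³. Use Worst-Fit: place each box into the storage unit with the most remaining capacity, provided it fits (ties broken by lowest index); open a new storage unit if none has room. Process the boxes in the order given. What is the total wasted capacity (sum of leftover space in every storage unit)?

Put 59 ft³ in storage unit 1; 41 ft³ remain.
Put 10 ft³ in storage unit 1; 31 ft³ remain.
Put 40 ft³ in storage unit 2; 60 ft³ remain.
Put 31 ft³ in storage unit 2; 29 ft³ remain.
Put 63 ft³ in storage unit 3; 37 ft³ remain.
Put 43 ft³ in storage unit 4; 57 ft³ remain.
Put 96 ft³ in storage unit 5; 4 ft³ remain.
Put 31 ft³ in storage unit 4; 26 ft³ remain.
Put 75 ft³ in storage unit 6; 25 ft³ remain.
6 storage units × 100 ft³ = 600 ft³; used 448 ft³; unused 152 ft³.

152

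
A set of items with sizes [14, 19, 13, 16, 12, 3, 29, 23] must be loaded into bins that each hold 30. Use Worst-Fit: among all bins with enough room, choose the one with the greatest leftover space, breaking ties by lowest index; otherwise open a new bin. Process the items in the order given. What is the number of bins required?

5 bins

14 → bin 1 (remaining 16)
19 → bin 2 (remaining 11)
13 → bin 1 (remaining 3)
16 → bin 3 (remaining 14)
12 → bin 3 (remaining 2)
3 → bin 2 (remaining 8)
29 → bin 4 (remaining 1)
23 → bin 5 (remaining 7)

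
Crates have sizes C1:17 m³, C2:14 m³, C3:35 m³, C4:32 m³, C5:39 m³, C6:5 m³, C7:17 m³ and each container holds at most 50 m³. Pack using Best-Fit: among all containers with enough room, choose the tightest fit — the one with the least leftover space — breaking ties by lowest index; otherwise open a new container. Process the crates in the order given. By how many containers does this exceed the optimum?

0

Best-Fit: [17,14] [35] [32,17] [39,5] → 4 containers.
Total size 159 m³; any packing needs at least ⌈159/50⌉ = 4 containers.
So 4 is already optimal.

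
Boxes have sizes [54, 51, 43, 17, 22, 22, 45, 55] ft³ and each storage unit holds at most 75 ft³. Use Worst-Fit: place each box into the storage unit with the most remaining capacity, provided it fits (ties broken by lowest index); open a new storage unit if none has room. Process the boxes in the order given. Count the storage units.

storage unit 1: place 54 ft³, 21 ft³ left
storage unit 2: place 51 ft³, 24 ft³ left
storage unit 3: place 43 ft³, 32 ft³ left
storage unit 3: place 17 ft³, 15 ft³ left
storage unit 2: place 22 ft³, 2 ft³ left
storage unit 4: place 22 ft³, 53 ft³ left
storage unit 4: place 45 ft³, 8 ft³ left
storage unit 5: place 55 ft³, 20 ft³ left
Final storage units: [54] [51,22] [43,17] [22,45] [55].

5 storage units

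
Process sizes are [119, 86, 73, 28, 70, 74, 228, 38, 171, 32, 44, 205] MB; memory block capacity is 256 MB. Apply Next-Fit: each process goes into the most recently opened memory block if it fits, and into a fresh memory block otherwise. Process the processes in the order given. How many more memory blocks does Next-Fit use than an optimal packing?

0

Next-Fit: [119,86] [73,28,70,74] [228] [38,171,32] [44,205] → 5 memory blocks.
Total size 1168 MB; any packing needs at least ⌈1168/256⌉ = 5 memory blocks.
So 5 is already optimal.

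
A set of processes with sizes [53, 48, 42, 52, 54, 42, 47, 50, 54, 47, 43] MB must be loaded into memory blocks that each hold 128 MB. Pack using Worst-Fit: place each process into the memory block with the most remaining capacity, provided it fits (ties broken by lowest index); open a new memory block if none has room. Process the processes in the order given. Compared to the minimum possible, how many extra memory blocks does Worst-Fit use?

1

Worst-Fit: [53,48] [42,52] [54,42] [47,50] [54,47] [43] → 6 memory blocks.
Total size 532 MB; any packing needs at least ⌈532/128⌉ = 5 memory blocks.
An optimal packing achieves that bound: [54,54] [53,52] [50,48] [47,47] [43,42,42] → 5 memory blocks.
Excess: 6 − 5 = 1.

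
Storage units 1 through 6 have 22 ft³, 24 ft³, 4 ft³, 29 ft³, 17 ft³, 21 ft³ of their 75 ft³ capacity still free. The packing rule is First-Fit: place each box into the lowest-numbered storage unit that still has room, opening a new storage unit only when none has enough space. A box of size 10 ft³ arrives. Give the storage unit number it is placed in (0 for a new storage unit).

Storage units with room: storage unit 1 (22 ft³), storage unit 2 (24 ft³), storage unit 4 (29 ft³), storage unit 5 (17 ft³), storage unit 6 (21 ft³).
The first with room is storage unit 1.

1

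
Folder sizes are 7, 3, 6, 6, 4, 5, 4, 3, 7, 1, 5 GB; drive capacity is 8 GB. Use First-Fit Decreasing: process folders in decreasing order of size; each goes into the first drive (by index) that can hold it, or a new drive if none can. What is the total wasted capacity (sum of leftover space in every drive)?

5

Sorted descending: 7, 7, 6, 6, 5, 5, 4, 4, 3, 3, 1.
7 GB → drive 1 (remaining 1 GB)
7 GB → drive 2 (remaining 1 GB)
6 GB → drive 3 (remaining 2 GB)
6 GB → drive 4 (remaining 2 GB)
5 GB → drive 5 (remaining 3 GB)
5 GB → drive 6 (remaining 3 GB)
4 GB → drive 7 (remaining 4 GB)
4 GB → drive 7 (remaining 0 GB)
3 GB → drive 5 (remaining 0 GB)
3 GB → drive 6 (remaining 0 GB)
1 GB → drive 1 (remaining 0 GB)
7 drives × 8 GB = 56 GB; used 51 GB; unused 5 GB.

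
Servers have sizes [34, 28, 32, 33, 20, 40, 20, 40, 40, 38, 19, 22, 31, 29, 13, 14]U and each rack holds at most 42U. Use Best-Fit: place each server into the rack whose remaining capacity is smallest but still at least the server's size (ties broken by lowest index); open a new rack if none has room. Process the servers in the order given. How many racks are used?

34U → rack 1 (remaining 8U)
28U → rack 2 (remaining 14U)
32U → rack 3 (remaining 10U)
33U → rack 4 (remaining 9U)
20U → rack 5 (remaining 22U)
40U → rack 6 (remaining 2U)
20U → rack 5 (remaining 2U)
40U → rack 7 (remaining 2U)
40U → rack 8 (remaining 2U)
38U → rack 9 (remaining 4U)
19U → rack 10 (remaining 23U)
22U → rack 10 (remaining 1U)
31U → rack 11 (remaining 11U)
29U → rack 12 (remaining 13U)
13U → rack 12 (remaining 0U)
14U → rack 2 (remaining 0U)
Final racks: [34] [28,14] [32] [33] [20,20] [40] [40] [40] [38] [19,22] [31] [29,13].

12 racks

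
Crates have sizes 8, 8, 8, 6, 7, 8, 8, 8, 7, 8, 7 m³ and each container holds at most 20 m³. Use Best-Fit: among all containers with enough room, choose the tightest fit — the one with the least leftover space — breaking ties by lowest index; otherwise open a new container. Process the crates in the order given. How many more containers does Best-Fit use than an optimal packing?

1

Best-Fit: [8,8] [8,6] [7,8] [8,8] [7,8] [7] → 6 containers.
Total size 83 m³; any packing needs at least ⌈83/20⌉ = 5 containers.
An optimal packing achieves that bound: [8,8] [8,8] [8,8] [8,7] [7,7,6] → 5 containers.
Excess: 6 − 5 = 1.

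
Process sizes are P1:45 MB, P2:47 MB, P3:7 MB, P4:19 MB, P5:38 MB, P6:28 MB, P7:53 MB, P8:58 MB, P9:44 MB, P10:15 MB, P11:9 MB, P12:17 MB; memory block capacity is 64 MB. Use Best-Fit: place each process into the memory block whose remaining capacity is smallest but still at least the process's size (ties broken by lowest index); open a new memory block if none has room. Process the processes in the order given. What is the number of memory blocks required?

7

Put P1 (45 MB) in memory block 1; 19 MB remain.
Put P2 (47 MB) in memory block 2; 17 MB remain.
Put P3 (7 MB) in memory block 2; 10 MB remain.
Put P4 (19 MB) in memory block 1; 0 MB remain.
Put P5 (38 MB) in memory block 3; 26 MB remain.
Put P6 (28 MB) in memory block 4; 36 MB remain.
Put P7 (53 MB) in memory block 5; 11 MB remain.
Put P8 (58 MB) in memory block 6; 6 MB remain.
Put P9 (44 MB) in memory block 7; 20 MB remain.
Put P10 (15 MB) in memory block 7; 5 MB remain.
Put P11 (9 MB) in memory block 2; 1 MB remain.
Put P12 (17 MB) in memory block 3; 9 MB remain.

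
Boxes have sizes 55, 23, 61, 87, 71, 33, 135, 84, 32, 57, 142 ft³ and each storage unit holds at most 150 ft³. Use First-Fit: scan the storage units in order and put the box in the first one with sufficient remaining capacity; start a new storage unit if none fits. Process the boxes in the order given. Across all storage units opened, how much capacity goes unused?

storage unit 1: place 55 ft³, 95 ft³ left
storage unit 1: place 23 ft³, 72 ft³ left
storage unit 1: place 61 ft³, 11 ft³ left
storage unit 2: place 87 ft³, 63 ft³ left
storage unit 3: place 71 ft³, 79 ft³ left
storage unit 2: place 33 ft³, 30 ft³ left
storage unit 4: place 135 ft³, 15 ft³ left
storage unit 5: place 84 ft³, 66 ft³ left
storage unit 3: place 32 ft³, 47 ft³ left
storage unit 5: place 57 ft³, 9 ft³ left
storage unit 6: place 142 ft³, 8 ft³ left
6 storage units × 150 ft³ = 900 ft³; used 780 ft³; unused 120 ft³.

120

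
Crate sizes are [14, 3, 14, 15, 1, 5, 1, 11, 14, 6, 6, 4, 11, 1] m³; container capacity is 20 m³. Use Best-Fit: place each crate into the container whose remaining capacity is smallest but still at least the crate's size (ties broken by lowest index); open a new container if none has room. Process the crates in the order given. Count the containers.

Put 14 m³ in container 1; 6 m³ remain.
Put 3 m³ in container 1; 3 m³ remain.
Put 14 m³ in container 2; 6 m³ remain.
Put 15 m³ in container 3; 5 m³ remain.
Put 1 m³ in container 1; 2 m³ remain.
Put 5 m³ in container 3; 0 m³ remain.
Put 1 m³ in container 1; 1 m³ remain.
Put 11 m³ in container 4; 9 m³ remain.
Put 14 m³ in container 5; 6 m³ remain.
Put 6 m³ in container 2; 0 m³ remain.
Put 6 m³ in container 5; 0 m³ remain.
Put 4 m³ in container 4; 5 m³ remain.
Put 11 m³ in container 6; 9 m³ remain.
Put 1 m³ in container 1; 0 m³ remain.
Final containers: [14,3,1,1,1] [14,6] [15,5] [11,4] [14,6] [11].

6 containers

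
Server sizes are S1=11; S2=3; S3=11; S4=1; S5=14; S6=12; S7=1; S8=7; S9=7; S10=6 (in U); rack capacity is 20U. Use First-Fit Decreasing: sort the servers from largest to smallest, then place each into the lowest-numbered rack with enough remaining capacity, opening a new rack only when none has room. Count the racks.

Sorted descending: 14, 12, 11, 11, 7, 7, 6, 3, 1, 1.
14U → rack 1 (remaining 6U)
12U → rack 2 (remaining 8U)
11U → rack 3 (remaining 9U)
11U → rack 4 (remaining 9U)
7U → rack 2 (remaining 1U)
7U → rack 3 (remaining 2U)
6U → rack 1 (remaining 0U)
3U → rack 4 (remaining 6U)
1U → rack 2 (remaining 0U)
1U → rack 3 (remaining 1U)

4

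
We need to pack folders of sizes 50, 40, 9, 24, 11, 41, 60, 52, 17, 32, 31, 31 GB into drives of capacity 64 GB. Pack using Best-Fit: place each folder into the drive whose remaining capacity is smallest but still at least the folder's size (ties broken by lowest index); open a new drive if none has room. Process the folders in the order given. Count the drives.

drive 1: place 50 GB, 14 GB left
drive 2: place 40 GB, 24 GB left
drive 1: place 9 GB, 5 GB left
drive 2: place 24 GB, 0 GB left
drive 3: place 11 GB, 53 GB left
drive 3: place 41 GB, 12 GB left
drive 4: place 60 GB, 4 GB left
drive 5: place 52 GB, 12 GB left
drive 6: place 17 GB, 47 GB left
drive 6: place 32 GB, 15 GB left
drive 7: place 31 GB, 33 GB left
drive 7: place 31 GB, 2 GB left

7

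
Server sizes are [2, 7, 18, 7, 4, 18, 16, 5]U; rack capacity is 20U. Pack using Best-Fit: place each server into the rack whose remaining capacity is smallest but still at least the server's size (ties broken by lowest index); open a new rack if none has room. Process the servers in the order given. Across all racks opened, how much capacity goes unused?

23

2U → rack 1 (remaining 18U)
7U → rack 1 (remaining 11U)
18U → rack 2 (remaining 2U)
7U → rack 1 (remaining 4U)
4U → rack 1 (remaining 0U)
18U → rack 3 (remaining 2U)
16U → rack 4 (remaining 4U)
5U → rack 5 (remaining 15U)
5 racks × 20U = 100U; used 77U; unused 23U.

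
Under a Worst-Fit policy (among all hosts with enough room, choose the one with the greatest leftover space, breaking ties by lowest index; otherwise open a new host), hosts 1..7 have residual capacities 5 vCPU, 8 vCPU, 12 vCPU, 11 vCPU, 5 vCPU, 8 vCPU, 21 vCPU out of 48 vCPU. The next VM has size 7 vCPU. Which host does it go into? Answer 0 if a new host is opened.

Hosts with room: host 2 (8 vCPU), host 3 (12 vCPU), host 4 (11 vCPU), host 6 (8 vCPU), host 7 (21 vCPU).
Most room is host 7 with 21 vCPU free.

7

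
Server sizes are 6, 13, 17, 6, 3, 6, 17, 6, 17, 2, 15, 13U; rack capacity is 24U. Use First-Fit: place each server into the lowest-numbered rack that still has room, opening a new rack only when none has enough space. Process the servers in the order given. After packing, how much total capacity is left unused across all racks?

6U → rack 1 (remaining 18U)
13U → rack 1 (remaining 5U)
17U → rack 2 (remaining 7U)
6U → rack 2 (remaining 1U)
3U → rack 1 (remaining 2U)
6U → rack 3 (remaining 18U)
17U → rack 3 (remaining 1U)
6U → rack 4 (remaining 18U)
17U → rack 4 (remaining 1U)
2U → rack 1 (remaining 0U)
15U → rack 5 (remaining 9U)
13U → rack 6 (remaining 11U)
6 racks × 24U = 144U; used 121U; unused 23U.

23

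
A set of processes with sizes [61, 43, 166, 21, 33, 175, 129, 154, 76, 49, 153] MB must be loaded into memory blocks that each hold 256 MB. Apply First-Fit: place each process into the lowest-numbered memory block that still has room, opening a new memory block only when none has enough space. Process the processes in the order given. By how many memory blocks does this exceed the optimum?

First-Fit: [61,43,21,33,76] [166,49] [175] [129] [154] [153] → 6 memory blocks.
Total size 1060 MB; any packing needs at least ⌈1060/256⌉ = 5 memory blocks.
An optimal packing achieves that bound: [175,76] [166,61,21] [154,49,43] [153,33] [129] → 5 memory blocks.
Excess: 6 − 5 = 1.

1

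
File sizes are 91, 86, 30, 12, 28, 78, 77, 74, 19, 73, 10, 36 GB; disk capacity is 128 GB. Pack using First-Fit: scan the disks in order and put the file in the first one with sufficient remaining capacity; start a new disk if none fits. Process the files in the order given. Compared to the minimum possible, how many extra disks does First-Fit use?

First-Fit: [91,30] [86,12,28] [78,19,10] [77,36] [74] [73] → 6 disks.
6 files exceed 64 GB (half the capacity), and no two of those can share a disk, so at least 6 disks are needed.
So 6 is already optimal.

0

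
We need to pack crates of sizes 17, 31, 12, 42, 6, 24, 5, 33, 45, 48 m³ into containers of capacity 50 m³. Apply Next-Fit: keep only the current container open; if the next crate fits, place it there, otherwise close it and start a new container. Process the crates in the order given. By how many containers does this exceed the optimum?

1

Next-Fit: [17,31] [12] [42,6] [24,5] [33] [45] [48] → 7 containers.
Total size 263 m³; any packing needs at least ⌈263/50⌉ = 6 containers.
An optimal packing achieves that bound: [48] [45,5] [42,6] [33,17] [31,12] [24] → 6 containers.
Excess: 7 − 6 = 1.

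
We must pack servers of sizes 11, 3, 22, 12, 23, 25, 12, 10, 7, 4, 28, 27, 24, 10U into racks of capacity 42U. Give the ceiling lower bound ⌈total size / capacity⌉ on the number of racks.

6 racks

Total size = 11 + 3 + 22 + 12 + 23 + 25 + 12 + 10 + 7 + 4 + 28 + 27 + 24 + 10 = 218U.
⌈218 / 42⌉ = 6.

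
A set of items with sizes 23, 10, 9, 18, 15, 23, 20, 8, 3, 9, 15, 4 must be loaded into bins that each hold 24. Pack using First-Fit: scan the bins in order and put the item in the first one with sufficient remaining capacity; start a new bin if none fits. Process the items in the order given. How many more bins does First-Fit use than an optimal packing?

First-Fit: [23] [10,9,3] [18,4] [15,8] [23] [20] [9,15] → 7 bins.
Total size 157; any packing needs at least ⌈157/24⌉ = 7 bins.
So 7 is already optimal.

0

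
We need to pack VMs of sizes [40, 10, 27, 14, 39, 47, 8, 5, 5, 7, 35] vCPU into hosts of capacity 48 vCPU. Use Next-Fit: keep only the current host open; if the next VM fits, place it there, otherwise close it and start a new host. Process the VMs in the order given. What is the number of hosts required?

40 vCPU → host 1 (remaining 8 vCPU)
10 vCPU → host 2 (remaining 38 vCPU)
27 vCPU → host 2 (remaining 11 vCPU)
14 vCPU → host 3 (remaining 34 vCPU)
39 vCPU → host 4 (remaining 9 vCPU)
47 vCPU → host 5 (remaining 1 vCPU)
8 vCPU → host 6 (remaining 40 vCPU)
5 vCPU → host 6 (remaining 35 vCPU)
5 vCPU → host 6 (remaining 30 vCPU)
7 vCPU → host 6 (remaining 23 vCPU)
35 vCPU → host 7 (remaining 13 vCPU)

7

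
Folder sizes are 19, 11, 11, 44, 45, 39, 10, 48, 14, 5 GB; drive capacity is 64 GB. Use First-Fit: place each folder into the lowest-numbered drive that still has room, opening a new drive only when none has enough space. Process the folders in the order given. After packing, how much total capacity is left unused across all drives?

74

drive 1: place 19 GB, 45 GB left
drive 1: place 11 GB, 34 GB left
drive 1: place 11 GB, 23 GB left
drive 2: place 44 GB, 20 GB left
drive 3: place 45 GB, 19 GB left
drive 4: place 39 GB, 25 GB left
drive 1: place 10 GB, 13 GB left
drive 5: place 48 GB, 16 GB left
drive 2: place 14 GB, 6 GB left
drive 1: place 5 GB, 8 GB left
5 drives × 64 GB = 320 GB; used 246 GB; unused 74 GB.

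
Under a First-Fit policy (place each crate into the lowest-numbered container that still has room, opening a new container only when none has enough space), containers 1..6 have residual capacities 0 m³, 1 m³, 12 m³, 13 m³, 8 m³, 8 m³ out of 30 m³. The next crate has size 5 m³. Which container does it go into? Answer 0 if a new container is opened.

Containers with room: container 3 (12 m³), container 4 (13 m³), container 5 (8 m³), container 6 (8 m³).
The first with room is container 3.

3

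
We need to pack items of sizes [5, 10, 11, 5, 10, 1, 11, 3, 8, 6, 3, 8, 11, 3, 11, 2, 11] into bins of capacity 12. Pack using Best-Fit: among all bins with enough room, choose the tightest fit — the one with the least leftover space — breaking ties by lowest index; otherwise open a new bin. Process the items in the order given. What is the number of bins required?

5 → bin 1 (remaining 7)
10 → bin 2 (remaining 2)
11 → bin 3 (remaining 1)
5 → bin 1 (remaining 2)
10 → bin 4 (remaining 2)
1 → bin 3 (remaining 0)
11 → bin 5 (remaining 1)
3 → bin 6 (remaining 9)
8 → bin 6 (remaining 1)
6 → bin 7 (remaining 6)
3 → bin 7 (remaining 3)
8 → bin 8 (remaining 4)
11 → bin 9 (remaining 1)
3 → bin 7 (remaining 0)
11 → bin 10 (remaining 1)
2 → bin 1 (remaining 0)
11 → bin 11 (remaining 1)
Final bins: [5,5,2] [10] [11,1] [10] [11] [3,8] [6,3,3] [8] [11] [11] [11].

11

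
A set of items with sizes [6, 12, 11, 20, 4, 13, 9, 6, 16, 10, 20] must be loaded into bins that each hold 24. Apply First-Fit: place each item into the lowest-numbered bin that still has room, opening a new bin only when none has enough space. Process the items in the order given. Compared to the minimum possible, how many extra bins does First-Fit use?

1

First-Fit: [6,12,4] [11,13] [20] [9,6] [16] [10] [20] → 7 bins.
Total size 127; any packing needs at least ⌈127/24⌉ = 6 bins.
An optimal packing achieves that bound: [20,4] [20] [16,6] [13,11] [12,10] [9,6] → 6 bins.
Excess: 7 − 6 = 1.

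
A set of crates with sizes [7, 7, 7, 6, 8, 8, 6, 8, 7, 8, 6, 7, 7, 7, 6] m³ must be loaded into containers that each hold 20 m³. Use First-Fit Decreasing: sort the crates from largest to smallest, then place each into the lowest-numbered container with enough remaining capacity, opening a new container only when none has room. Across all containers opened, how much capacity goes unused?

15

Sorted descending: 8, 8, 8, 8, 7, 7, 7, 7, 7, 7, 7, 6, 6, 6, 6.
container 1: place 8 m³, 12 m³ left
container 1: place 8 m³, 4 m³ left
container 2: place 8 m³, 12 m³ left
container 2: place 8 m³, 4 m³ left
container 3: place 7 m³, 13 m³ left
container 3: place 7 m³, 6 m³ left
container 4: place 7 m³, 13 m³ left
container 4: place 7 m³, 6 m³ left
container 5: place 7 m³, 13 m³ left
container 5: place 7 m³, 6 m³ left
container 6: place 7 m³, 13 m³ left
container 3: place 6 m³, 0 m³ left
container 4: place 6 m³, 0 m³ left
container 5: place 6 m³, 0 m³ left
container 6: place 6 m³, 7 m³ left
6 containers × 20 m³ = 120 m³; used 105 m³; unused 15 m³.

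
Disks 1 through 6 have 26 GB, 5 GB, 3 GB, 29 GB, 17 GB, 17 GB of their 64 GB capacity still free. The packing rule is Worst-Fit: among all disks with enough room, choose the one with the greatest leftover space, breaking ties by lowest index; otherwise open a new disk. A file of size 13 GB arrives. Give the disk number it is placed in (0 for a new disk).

Disks with room: disk 1 (26 GB), disk 4 (29 GB), disk 5 (17 GB), disk 6 (17 GB).
Most room is disk 4 with 29 GB free.

4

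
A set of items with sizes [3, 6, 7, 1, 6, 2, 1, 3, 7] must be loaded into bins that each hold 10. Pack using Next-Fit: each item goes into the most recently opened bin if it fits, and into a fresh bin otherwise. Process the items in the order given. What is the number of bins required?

4

Put 3 in bin 1; 7 remain.
Put 6 in bin 1; 1 remain.
Put 7 in bin 2; 3 remain.
Put 1 in bin 2; 2 remain.
Put 6 in bin 3; 4 remain.
Put 2 in bin 3; 2 remain.
Put 1 in bin 3; 1 remain.
Put 3 in bin 4; 7 remain.
Put 7 in bin 4; 0 remain.
Final bins: [3,6] [7,1] [6,2,1] [3,7].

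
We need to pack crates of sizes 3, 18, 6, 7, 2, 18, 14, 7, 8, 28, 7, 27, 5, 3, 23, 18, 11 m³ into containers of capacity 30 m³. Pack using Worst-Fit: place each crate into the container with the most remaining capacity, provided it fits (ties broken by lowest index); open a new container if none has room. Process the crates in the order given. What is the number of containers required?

3 m³ → container 1 (remaining 27 m³)
18 m³ → container 1 (remaining 9 m³)
6 m³ → container 1 (remaining 3 m³)
7 m³ → container 2 (remaining 23 m³)
2 m³ → container 2 (remaining 21 m³)
18 m³ → container 2 (remaining 3 m³)
14 m³ → container 3 (remaining 16 m³)
7 m³ → container 3 (remaining 9 m³)
8 m³ → container 3 (remaining 1 m³)
28 m³ → container 4 (remaining 2 m³)
7 m³ → container 5 (remaining 23 m³)
27 m³ → container 6 (remaining 3 m³)
5 m³ → container 5 (remaining 18 m³)
3 m³ → container 5 (remaining 15 m³)
23 m³ → container 7 (remaining 7 m³)
18 m³ → container 8 (remaining 12 m³)
11 m³ → container 5 (remaining 4 m³)

8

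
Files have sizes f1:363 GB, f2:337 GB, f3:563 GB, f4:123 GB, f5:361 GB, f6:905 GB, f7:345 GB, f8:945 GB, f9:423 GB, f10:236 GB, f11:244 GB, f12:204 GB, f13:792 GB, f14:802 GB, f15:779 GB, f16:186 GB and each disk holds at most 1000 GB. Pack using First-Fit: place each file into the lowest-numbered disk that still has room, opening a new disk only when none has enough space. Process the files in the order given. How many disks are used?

f1 (363 GB) → disk 1 (remaining 637 GB)
f2 (337 GB) → disk 1 (remaining 300 GB)
f3 (563 GB) → disk 2 (remaining 437 GB)
f4 (123 GB) → disk 1 (remaining 177 GB)
f5 (361 GB) → disk 2 (remaining 76 GB)
f6 (905 GB) → disk 3 (remaining 95 GB)
f7 (345 GB) → disk 4 (remaining 655 GB)
f8 (945 GB) → disk 5 (remaining 55 GB)
f9 (423 GB) → disk 4 (remaining 232 GB)
f10 (236 GB) → disk 6 (remaining 764 GB)
f11 (244 GB) → disk 6 (remaining 520 GB)
f12 (204 GB) → disk 4 (remaining 28 GB)
f13 (792 GB) → disk 7 (remaining 208 GB)
f14 (802 GB) → disk 8 (remaining 198 GB)
f15 (779 GB) → disk 9 (remaining 221 GB)
f16 (186 GB) → disk 6 (remaining 334 GB)
Final disks: [363,337,123] [563,361] [905] [345,423,204] [945] [236,244,186] [792] [802] [779].

9 disks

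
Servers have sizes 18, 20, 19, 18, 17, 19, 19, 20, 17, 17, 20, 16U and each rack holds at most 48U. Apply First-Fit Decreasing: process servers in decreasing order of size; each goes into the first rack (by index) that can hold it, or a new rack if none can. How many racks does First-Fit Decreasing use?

Sorted descending: 20, 20, 20, 19, 19, 19, 18, 18, 17, 17, 17, 16.
Put 20U in rack 1; 28U remain.
Put 20U in rack 1; 8U remain.
Put 20U in rack 2; 28U remain.
Put 19U in rack 2; 9U remain.
Put 19U in rack 3; 29U remain.
Put 19U in rack 3; 10U remain.
Put 18U in rack 4; 30U remain.
Put 18U in rack 4; 12U remain.
Put 17U in rack 5; 31U remain.
Put 17U in rack 5; 14U remain.
Put 17U in rack 6; 31U remain.
Put 16U in rack 6; 15U remain.
Final racks: [20,20] [20,19] [19,19] [18,18] [17,17] [17,16].

6 racks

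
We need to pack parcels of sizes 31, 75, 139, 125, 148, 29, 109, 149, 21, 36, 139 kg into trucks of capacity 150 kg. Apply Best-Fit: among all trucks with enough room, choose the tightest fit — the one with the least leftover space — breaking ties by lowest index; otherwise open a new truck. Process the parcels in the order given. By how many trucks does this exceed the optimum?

0

Best-Fit: [31,75,29] [139] [125,21] [148] [109,36] [149] [139] → 7 trucks.
Total size 1001 kg; any packing needs at least ⌈1001/150⌉ = 7 trucks.
So 7 is already optimal.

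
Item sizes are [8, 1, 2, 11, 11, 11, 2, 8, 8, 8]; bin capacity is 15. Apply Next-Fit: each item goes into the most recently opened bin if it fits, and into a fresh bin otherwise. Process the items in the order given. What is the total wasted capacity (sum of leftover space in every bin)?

35

bin 1: place 8, 7 left
bin 1: place 1, 6 left
bin 1: place 2, 4 left
bin 2: place 11, 4 left
bin 3: place 11, 4 left
bin 4: place 11, 4 left
bin 4: place 2, 2 left
bin 5: place 8, 7 left
bin 6: place 8, 7 left
bin 7: place 8, 7 left
7 bins × 15 = 105; used 70; unused 35.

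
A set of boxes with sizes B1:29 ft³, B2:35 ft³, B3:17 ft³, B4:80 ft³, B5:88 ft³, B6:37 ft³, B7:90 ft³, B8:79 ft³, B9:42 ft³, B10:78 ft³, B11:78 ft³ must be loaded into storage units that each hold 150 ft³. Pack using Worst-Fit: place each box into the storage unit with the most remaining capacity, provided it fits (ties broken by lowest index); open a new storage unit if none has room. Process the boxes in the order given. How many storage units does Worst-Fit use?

B1 (29 ft³) → storage unit 1 (remaining 121 ft³)
B2 (35 ft³) → storage unit 1 (remaining 86 ft³)
B3 (17 ft³) → storage unit 1 (remaining 69 ft³)
B4 (80 ft³) → storage unit 2 (remaining 70 ft³)
B5 (88 ft³) → storage unit 3 (remaining 62 ft³)
B6 (37 ft³) → storage unit 2 (remaining 33 ft³)
B7 (90 ft³) → storage unit 4 (remaining 60 ft³)
B8 (79 ft³) → storage unit 5 (remaining 71 ft³)
B9 (42 ft³) → storage unit 5 (remaining 29 ft³)
B10 (78 ft³) → storage unit 6 (remaining 72 ft³)
B11 (78 ft³) → storage unit 7 (remaining 72 ft³)

7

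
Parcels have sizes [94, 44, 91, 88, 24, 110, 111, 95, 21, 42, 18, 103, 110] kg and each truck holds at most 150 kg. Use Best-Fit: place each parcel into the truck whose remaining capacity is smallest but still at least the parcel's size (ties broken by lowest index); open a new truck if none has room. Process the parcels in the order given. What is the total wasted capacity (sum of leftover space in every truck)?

249

94 kg → truck 1 (remaining 56 kg)
44 kg → truck 1 (remaining 12 kg)
91 kg → truck 2 (remaining 59 kg)
88 kg → truck 3 (remaining 62 kg)
24 kg → truck 2 (remaining 35 kg)
110 kg → truck 4 (remaining 40 kg)
111 kg → truck 5 (remaining 39 kg)
95 kg → truck 6 (remaining 55 kg)
21 kg → truck 2 (remaining 14 kg)
42 kg → truck 6 (remaining 13 kg)
18 kg → truck 5 (remaining 21 kg)
103 kg → truck 7 (remaining 47 kg)
110 kg → truck 8 (remaining 40 kg)
8 trucks × 150 kg = 1200 kg; used 951 kg; unused 249 kg.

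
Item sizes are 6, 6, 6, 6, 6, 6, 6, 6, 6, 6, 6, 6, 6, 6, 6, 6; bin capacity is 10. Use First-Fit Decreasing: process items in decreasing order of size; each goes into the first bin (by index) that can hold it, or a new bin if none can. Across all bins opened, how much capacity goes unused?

Sorted descending: 6, 6, 6, 6, 6, 6, 6, 6, 6, 6, 6, 6, 6, 6, 6, 6.
bin 1: place 6, 4 left
bin 2: place 6, 4 left
bin 3: place 6, 4 left
bin 4: place 6, 4 left
bin 5: place 6, 4 left
bin 6: place 6, 4 left
bin 7: place 6, 4 left
bin 8: place 6, 4 left
bin 9: place 6, 4 left
bin 10: place 6, 4 left
bin 11: place 6, 4 left
bin 12: place 6, 4 left
bin 13: place 6, 4 left
bin 14: place 6, 4 left
bin 15: place 6, 4 left
bin 16: place 6, 4 left
16 bins × 10 = 160; used 96; unused 64.

64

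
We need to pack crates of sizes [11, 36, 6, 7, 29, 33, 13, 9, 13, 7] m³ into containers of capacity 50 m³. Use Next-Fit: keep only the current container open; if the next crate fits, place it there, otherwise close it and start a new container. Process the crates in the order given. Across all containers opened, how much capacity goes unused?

36

container 1: place 11 m³, 39 m³ left
container 1: place 36 m³, 3 m³ left
container 2: place 6 m³, 44 m³ left
container 2: place 7 m³, 37 m³ left
container 2: place 29 m³, 8 m³ left
container 3: place 33 m³, 17 m³ left
container 3: place 13 m³, 4 m³ left
container 4: place 9 m³, 41 m³ left
container 4: place 13 m³, 28 m³ left
container 4: place 7 m³, 21 m³ left
4 containers × 50 m³ = 200 m³; used 164 m³; unused 36 m³.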